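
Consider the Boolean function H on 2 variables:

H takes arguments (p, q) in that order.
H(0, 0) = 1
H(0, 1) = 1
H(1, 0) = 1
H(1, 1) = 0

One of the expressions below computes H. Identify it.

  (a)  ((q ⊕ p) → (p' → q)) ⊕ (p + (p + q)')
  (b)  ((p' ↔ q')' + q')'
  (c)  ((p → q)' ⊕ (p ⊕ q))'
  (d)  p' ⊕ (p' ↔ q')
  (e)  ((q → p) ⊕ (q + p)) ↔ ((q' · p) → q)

e

(a) fails at (0,0): the formula yields 0, H is 1.
(b) fails at (0,0): the formula yields 0, H is 1.
(c) fails at (0,1): the formula yields 0, H is 1.
(d) fails at (0,0): the formula yields 0, H is 1.
Only (e) survives; checking it on all 4 rows confirms it matches H.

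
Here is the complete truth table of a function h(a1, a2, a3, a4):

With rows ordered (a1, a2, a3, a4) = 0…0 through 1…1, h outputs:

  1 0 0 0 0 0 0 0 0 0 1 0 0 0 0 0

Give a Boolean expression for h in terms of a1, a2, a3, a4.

The 1-rows are (0,0,0,0), (1,0,1,0). Each contributes one minterm — ¬a1·¬a2·¬a3·¬a4; a1·¬a2·a3·¬a4 — and their disjunction is a sum-of-products form of h.

h(a1, a2, a3, a4) = (((¬a1 ∧ ¬a2) ∧ ¬a3) ∧ ¬a4) ∨ (((a1 ∧ ¬a2) ∧ a3) ∧ ¬a4)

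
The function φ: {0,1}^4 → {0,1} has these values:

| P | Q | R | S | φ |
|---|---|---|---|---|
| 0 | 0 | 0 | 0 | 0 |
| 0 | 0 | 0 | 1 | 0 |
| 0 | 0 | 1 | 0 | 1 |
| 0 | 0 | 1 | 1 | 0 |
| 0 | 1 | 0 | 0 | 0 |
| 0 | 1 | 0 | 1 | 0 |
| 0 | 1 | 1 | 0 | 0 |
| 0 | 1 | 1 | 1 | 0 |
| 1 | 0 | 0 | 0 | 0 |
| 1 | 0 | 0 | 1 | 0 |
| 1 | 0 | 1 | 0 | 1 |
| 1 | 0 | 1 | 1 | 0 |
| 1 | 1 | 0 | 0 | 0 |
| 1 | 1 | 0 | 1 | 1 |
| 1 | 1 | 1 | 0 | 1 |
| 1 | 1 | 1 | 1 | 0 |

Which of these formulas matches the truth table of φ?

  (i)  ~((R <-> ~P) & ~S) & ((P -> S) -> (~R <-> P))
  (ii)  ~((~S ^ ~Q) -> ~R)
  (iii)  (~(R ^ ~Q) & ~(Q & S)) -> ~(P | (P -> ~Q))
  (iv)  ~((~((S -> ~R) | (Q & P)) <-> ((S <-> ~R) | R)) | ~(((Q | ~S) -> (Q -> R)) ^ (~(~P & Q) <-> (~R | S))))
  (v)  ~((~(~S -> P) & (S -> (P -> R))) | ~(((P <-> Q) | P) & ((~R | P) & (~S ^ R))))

iv

(i) disagrees with φ on (0,0,1,0) (formula → 0, table → 1); rule it out.
(ii) disagrees with φ on (0,0,1,0) (formula → 0, table → 1); rule it out.
(iii) disagrees with φ on (0,0,0,0) (formula → 1, table → 0); rule it out.
(v) disagrees with φ on (0,0,1,0) (formula → 0, table → 1); rule it out.
Only (iv) survives; checking it on all 16 rows confirms it matches φ.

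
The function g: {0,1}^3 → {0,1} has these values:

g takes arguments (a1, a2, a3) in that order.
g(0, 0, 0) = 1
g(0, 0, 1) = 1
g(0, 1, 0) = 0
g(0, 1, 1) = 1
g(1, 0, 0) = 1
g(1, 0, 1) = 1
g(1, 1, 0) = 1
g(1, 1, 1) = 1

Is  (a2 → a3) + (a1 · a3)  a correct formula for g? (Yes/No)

No

Evaluate (a2 → a3) + (a1 · a3) on each row and compare to g:
  a1=0, a2=0, a3=0: formula gives 1, g = 1 ✓
  a1=0, a2=0, a3=1: formula gives 1, g = 1 ✓
  a1=0, a2=1, a3=0: formula gives 0, g = 0 ✓
  a1=0, a2=1, a3=1: formula gives 1, g = 1 ✓
  a1=1, a2=0, a3=0: formula gives 1, g = 1 ✓
  …
  a1=1, a2=1, a3=0: formula gives 0, but g = 1 ✗
Row (1,1,0) is a counterexample, so the formula is not equivalent to g.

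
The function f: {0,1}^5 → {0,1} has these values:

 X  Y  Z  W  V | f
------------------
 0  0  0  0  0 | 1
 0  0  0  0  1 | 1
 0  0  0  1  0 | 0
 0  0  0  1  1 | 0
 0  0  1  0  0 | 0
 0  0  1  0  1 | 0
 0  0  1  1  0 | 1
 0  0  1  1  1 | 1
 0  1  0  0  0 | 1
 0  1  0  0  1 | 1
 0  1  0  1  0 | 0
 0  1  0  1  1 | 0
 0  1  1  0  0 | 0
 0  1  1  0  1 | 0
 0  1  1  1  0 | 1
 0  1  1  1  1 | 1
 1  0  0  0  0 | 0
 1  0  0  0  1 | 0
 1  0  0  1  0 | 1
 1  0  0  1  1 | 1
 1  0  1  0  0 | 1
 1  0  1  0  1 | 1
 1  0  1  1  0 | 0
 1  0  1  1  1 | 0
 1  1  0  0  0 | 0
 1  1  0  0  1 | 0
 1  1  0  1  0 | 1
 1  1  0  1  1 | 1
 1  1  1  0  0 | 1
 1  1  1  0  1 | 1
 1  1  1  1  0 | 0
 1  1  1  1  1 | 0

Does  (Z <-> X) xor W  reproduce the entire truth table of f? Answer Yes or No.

Yes

Check the formula against f row by row:
  X=0, Y=0, Z=0, W=0, V=0: formula gives 1, f = 1 ✓
  X=0, Y=0, Z=0, W=0, V=1: formula gives 1, f = 1 ✓
  X=0, Y=0, Z=0, W=1, V=0: formula gives 0, f = 0 ✓
  X=0, Y=0, Z=0, W=1, V=1: formula gives 0, f = 0 ✓
  …and likewise for the remaining 28 rows.
Every row agrees, so the formula is equivalent.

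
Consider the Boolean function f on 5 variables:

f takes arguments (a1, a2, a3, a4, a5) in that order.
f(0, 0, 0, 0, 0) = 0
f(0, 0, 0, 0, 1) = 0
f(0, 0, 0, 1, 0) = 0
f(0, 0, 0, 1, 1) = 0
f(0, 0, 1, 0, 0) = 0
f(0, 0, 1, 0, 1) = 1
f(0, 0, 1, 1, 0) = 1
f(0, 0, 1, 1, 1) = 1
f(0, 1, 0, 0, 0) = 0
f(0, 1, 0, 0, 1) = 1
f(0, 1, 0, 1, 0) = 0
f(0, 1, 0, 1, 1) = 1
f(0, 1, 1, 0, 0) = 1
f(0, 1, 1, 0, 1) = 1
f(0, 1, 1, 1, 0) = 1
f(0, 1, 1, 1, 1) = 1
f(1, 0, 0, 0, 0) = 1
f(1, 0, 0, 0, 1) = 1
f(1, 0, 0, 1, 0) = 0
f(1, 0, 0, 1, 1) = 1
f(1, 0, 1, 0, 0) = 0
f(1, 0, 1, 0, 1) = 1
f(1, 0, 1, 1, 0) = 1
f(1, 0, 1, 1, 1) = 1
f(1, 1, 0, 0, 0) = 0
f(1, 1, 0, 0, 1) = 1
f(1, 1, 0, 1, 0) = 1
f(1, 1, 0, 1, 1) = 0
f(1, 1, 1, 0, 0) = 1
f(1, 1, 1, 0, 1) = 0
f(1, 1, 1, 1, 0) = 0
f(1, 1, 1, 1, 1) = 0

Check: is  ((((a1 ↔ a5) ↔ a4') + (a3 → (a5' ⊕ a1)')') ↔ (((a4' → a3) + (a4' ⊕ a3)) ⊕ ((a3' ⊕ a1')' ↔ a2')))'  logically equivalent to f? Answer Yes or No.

Evaluate ((((a1 ↔ a5) ↔ a4') + (a3 → (a5' ⊕ a1)')') ↔ (((a4' → a3) + (a4' ⊕ a3)) ⊕ ((a3' ⊕ a1')' ↔ a2')))' on each row and compare to f:
  a1=0, a2=0, a3=0, a4=0, a5=0: formula gives 1, but f = 0 ✗
A single disagreement suffices: at (0,0,0,0,0) they differ, so the formula does not compute f.

No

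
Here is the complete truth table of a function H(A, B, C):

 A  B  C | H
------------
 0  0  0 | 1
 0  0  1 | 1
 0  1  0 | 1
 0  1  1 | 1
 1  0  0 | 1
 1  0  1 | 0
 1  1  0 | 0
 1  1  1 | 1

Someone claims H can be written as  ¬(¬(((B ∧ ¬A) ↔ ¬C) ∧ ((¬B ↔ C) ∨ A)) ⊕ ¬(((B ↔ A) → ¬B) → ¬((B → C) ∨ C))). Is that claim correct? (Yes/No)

No

Evaluate ¬(¬(((B ∧ ¬A) ↔ ¬C) ∧ ((¬B ↔ C) ∨ A)) ⊕ ¬(((B ↔ A) → ¬B) → ¬((B → C) ∨ C))) on each row and compare to H:
  A=0, B=0, C=0: formula gives 1, H = 1 ✓
  A=0, B=0, C=1: formula gives 0, but H = 1 ✗
Since they disagree at (0,0,1), the expression is not a correct formula for H.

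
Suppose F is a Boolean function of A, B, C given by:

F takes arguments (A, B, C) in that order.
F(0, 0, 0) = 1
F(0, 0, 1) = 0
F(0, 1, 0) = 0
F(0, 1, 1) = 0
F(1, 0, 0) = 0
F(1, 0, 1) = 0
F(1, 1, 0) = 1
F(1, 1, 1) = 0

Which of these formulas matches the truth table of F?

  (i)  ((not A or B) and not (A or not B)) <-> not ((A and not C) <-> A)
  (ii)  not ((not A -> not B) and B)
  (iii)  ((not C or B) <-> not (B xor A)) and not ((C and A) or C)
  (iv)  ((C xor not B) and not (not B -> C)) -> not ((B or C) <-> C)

iii

(i) fails at (0,0,1): the formula yields 1, F is 0.
(ii) fails at (0,0,1): the formula yields 1, F is 0.
(iv) fails at (0,0,0): the formula yields 0, F is 1.
(iii) is the remaining candidate, and it agrees with F on all 8 inputs.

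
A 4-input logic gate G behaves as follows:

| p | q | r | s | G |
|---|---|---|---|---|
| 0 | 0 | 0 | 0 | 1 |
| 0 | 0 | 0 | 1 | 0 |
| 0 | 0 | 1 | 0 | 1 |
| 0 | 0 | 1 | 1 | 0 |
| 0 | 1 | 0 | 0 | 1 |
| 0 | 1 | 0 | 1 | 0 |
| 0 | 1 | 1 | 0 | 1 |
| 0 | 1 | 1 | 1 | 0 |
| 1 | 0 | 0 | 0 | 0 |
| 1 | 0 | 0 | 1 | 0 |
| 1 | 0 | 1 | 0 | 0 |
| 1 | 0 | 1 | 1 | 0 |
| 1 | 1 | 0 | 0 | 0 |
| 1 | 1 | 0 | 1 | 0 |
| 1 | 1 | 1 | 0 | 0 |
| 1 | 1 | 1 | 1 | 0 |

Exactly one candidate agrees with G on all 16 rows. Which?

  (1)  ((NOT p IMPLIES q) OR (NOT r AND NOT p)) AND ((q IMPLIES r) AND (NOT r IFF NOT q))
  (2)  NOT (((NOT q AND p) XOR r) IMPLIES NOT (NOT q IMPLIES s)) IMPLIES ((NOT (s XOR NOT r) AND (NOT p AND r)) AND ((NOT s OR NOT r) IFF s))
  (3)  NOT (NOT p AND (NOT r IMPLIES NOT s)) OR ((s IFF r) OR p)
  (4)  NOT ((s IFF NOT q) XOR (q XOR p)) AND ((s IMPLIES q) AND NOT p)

4

(1) disagrees with G on (0,0,0,1) (formula → 1, table → 0); rule it out.
(2) disagrees with G on (0,0,0,1) (formula → 1, table → 0); rule it out.
(3) disagrees with G on (0,0,0,1) (formula → 1, table → 0); rule it out.
Only (4) survives; checking it on all 16 rows confirms it matches G.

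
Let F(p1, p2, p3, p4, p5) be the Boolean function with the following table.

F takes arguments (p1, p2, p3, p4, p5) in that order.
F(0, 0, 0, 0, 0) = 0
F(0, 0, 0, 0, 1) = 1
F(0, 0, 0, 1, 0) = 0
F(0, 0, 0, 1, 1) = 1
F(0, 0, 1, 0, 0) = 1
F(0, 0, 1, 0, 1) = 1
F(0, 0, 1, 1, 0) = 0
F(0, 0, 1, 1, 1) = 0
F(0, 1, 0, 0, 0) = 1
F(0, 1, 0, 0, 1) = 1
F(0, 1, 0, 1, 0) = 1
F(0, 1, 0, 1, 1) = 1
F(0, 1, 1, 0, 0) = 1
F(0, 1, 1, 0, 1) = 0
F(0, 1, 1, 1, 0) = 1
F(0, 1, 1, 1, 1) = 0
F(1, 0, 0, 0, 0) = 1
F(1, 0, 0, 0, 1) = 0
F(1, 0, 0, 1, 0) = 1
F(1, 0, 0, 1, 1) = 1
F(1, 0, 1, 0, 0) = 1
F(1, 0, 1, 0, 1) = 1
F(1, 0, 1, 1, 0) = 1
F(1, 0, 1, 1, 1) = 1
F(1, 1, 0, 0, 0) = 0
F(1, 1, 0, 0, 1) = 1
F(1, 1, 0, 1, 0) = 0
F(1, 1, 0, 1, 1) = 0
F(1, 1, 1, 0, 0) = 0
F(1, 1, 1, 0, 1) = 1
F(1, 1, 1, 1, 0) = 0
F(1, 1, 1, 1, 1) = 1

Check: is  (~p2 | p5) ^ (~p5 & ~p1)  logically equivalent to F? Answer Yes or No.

No

Test each input against both F and the formula:
  p1=0, p2=0, p3=0, p4=0, p5=0: formula gives 0, F = 0 ✓
  p1=0, p2=0, p3=0, p4=0, p5=1: formula gives 1, F = 1 ✓
  p1=0, p2=0, p3=0, p4=1, p5=0: formula gives 0, F = 0 ✓
  p1=0, p2=0, p3=0, p4=1, p5=1: formula gives 1, F = 1 ✓
  p1=0, p2=0, p3=1, p4=0, p5=0: formula gives 0, but F = 1 ✗
A single disagreement suffices: at (0,0,1,0,0) they differ, so the formula does not compute F.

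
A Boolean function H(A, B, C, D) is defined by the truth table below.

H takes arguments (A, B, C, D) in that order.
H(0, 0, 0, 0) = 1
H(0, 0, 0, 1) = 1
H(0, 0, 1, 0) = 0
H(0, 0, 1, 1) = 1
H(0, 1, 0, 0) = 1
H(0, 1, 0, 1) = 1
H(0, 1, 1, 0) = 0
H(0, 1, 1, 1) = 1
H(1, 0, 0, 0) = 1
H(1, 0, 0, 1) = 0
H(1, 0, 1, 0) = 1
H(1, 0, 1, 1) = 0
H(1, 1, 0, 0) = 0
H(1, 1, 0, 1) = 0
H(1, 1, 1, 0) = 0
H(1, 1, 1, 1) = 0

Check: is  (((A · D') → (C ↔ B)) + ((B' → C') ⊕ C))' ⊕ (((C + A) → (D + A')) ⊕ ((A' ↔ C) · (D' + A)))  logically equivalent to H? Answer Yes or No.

No

Evaluate (((A · D') → (C ↔ B)) + ((B' → C') ⊕ C))' ⊕ (((C + A) → (D + A')) ⊕ ((A' ↔ C) · (D' + A))) on each row and compare to H:
  A=0, B=0, C=0, D=0: formula gives 1, H = 1 ✓
  A=0, B=0, C=0, D=1: formula gives 1, H = 1 ✓
  A=0, B=0, C=1, D=0: formula gives 0, H = 0 ✓
  A=0, B=0, C=1, D=1: formula gives 1, H = 1 ✓
  …
  A=1, B=0, C=1, D=0: formula gives 0, but H = 1 ✗
Row (1,0,1,0) is a counterexample, so the formula is not equivalent to H.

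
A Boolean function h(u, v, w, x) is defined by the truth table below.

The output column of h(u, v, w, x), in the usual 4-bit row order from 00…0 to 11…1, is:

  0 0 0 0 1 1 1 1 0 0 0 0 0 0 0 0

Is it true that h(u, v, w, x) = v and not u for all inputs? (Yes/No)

Yes

Test each input against both h and the formula:
  u=0, v=0, w=0, x=0: formula gives 0, h = 0 ✓
  u=0, v=0, w=0, x=1: formula gives 0, h = 0 ✓
  u=0, v=0, w=1, x=0: formula gives 0, h = 0 ✓
  u=0, v=0, w=1, x=1: formula gives 0, h = 0 ✓
  … (the remaining 12 rows also agree.)
No disagreement on any input; they are logically equivalent.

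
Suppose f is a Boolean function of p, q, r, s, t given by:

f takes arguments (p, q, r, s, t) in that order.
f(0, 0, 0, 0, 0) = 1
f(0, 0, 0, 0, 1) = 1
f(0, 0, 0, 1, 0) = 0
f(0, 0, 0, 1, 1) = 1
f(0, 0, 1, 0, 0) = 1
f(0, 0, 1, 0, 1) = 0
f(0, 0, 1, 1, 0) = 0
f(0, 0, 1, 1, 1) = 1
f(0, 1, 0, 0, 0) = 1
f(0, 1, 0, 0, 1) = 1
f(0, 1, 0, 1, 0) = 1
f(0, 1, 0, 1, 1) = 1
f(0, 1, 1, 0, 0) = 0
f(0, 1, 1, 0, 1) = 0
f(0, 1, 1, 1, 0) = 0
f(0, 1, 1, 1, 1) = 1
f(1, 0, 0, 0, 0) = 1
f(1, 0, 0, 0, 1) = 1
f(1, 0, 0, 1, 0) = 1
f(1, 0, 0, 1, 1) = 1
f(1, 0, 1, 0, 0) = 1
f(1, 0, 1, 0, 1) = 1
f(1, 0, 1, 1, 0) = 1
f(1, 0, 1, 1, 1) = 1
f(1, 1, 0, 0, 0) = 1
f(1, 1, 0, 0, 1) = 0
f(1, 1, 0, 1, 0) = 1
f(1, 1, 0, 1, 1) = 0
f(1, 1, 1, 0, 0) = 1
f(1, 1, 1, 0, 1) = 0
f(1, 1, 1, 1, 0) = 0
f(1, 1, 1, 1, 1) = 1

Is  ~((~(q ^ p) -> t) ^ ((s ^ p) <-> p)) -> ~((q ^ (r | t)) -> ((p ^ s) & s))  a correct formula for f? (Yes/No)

No

Check the formula against f row by row:
  p=0, q=0, r=0, s=0, t=0: formula gives 1, f = 1 ✓
  p=0, q=0, r=0, s=0, t=1: formula gives 1, f = 1 ✓
  p=0, q=0, r=0, s=1, t=0: formula gives 0, f = 0 ✓
  p=0, q=0, r=0, s=1, t=1: formula gives 1, f = 1 ✓
  …
  p=0, q=0, r=1, s=0, t=1: formula gives 1, but f = 0 ✗
Row (0,0,1,0,1) is a counterexample, so the formula is not equivalent to f.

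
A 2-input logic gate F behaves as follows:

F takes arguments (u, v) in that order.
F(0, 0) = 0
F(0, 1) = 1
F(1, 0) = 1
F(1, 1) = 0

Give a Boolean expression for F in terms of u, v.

The output is 1 exactly when an odd number of inputs are 1 — the 2-way XOR (parity).

F(u, v) = u XOR v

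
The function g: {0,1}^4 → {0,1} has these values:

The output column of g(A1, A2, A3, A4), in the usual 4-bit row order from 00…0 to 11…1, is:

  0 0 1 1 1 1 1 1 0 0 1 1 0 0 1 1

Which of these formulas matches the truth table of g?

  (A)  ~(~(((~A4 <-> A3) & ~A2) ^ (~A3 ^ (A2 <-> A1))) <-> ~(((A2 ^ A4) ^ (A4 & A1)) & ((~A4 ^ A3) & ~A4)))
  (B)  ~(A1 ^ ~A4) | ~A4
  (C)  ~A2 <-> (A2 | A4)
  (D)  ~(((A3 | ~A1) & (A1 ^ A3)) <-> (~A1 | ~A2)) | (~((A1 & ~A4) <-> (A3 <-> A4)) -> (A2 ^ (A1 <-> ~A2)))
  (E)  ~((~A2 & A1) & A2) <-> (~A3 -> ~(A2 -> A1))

E

(A) fails at (0,0,0,1): the formula yields 1, g is 0.
(B) fails at (0,0,0,0): the formula yields 1, g is 0.
(C) fails at (0,0,0,1): the formula yields 1, g is 0.
(D) fails at (0,0,0,0): the formula yields 1, g is 0.
Only (E) survives; checking it on all 16 rows confirms it matches g.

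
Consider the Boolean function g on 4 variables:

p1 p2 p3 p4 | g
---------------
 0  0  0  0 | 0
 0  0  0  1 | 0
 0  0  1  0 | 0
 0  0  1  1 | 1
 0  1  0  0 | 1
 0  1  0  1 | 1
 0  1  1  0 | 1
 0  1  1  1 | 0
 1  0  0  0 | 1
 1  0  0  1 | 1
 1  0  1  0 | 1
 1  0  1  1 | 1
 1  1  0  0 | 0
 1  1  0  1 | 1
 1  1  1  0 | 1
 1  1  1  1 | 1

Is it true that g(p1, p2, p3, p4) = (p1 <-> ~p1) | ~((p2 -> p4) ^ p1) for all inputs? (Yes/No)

No

Evaluate (p1 <-> ~p1) | ~((p2 -> p4) ^ p1) on each row and compare to g:
  p1=0, p2=0, p3=0, p4=0: formula gives 0, g = 0 ✓
  p1=0, p2=0, p3=0, p4=1: formula gives 0, g = 0 ✓
  p1=0, p2=0, p3=1, p4=0: formula gives 0, g = 0 ✓
  p1=0, p2=0, p3=1, p4=1: formula gives 0, but g = 1 ✗
Since they disagree at (0,0,1,1), the expression is not a correct formula for g.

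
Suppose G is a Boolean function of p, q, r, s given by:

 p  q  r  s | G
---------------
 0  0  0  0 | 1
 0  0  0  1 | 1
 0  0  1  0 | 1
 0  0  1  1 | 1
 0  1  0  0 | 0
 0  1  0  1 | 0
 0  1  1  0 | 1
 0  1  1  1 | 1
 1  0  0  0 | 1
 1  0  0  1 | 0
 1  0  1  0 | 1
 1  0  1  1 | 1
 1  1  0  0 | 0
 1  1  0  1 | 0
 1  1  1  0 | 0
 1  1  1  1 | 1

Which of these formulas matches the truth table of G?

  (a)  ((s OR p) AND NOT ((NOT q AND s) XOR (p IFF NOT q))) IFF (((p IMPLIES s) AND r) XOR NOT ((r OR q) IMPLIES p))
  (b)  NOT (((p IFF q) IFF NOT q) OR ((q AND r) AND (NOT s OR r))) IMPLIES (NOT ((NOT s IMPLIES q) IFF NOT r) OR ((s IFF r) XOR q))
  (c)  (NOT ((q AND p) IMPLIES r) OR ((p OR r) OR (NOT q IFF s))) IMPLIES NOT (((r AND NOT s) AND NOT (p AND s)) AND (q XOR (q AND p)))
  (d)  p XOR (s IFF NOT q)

(b): at (0,1,0,0) it gives 1, but G = 0 — eliminated.
(c): at (0,1,0,0) it gives 1, but G = 0 — eliminated.
(d): at (0,0,0,0) it gives 0, but G = 1 — eliminated.
(a) is the remaining candidate, and it agrees with G on all 16 inputs.

a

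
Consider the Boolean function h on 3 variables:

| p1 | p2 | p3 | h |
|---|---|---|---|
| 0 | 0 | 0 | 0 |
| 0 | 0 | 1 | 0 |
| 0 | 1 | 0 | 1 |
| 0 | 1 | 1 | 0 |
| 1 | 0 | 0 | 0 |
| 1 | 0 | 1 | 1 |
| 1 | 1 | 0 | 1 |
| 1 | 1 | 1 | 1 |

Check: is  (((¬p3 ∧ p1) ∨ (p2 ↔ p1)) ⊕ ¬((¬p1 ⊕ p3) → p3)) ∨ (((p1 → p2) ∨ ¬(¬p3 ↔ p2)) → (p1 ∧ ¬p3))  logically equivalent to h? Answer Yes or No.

No

Test each input against both h and the formula:
  p1=0, p2=0, p3=0: formula gives 0, h = 0 ✓
  p1=0, p2=0, p3=1: formula gives 1, but h = 0 ✗
Row (0,0,1) is a counterexample, so the formula is not equivalent to h.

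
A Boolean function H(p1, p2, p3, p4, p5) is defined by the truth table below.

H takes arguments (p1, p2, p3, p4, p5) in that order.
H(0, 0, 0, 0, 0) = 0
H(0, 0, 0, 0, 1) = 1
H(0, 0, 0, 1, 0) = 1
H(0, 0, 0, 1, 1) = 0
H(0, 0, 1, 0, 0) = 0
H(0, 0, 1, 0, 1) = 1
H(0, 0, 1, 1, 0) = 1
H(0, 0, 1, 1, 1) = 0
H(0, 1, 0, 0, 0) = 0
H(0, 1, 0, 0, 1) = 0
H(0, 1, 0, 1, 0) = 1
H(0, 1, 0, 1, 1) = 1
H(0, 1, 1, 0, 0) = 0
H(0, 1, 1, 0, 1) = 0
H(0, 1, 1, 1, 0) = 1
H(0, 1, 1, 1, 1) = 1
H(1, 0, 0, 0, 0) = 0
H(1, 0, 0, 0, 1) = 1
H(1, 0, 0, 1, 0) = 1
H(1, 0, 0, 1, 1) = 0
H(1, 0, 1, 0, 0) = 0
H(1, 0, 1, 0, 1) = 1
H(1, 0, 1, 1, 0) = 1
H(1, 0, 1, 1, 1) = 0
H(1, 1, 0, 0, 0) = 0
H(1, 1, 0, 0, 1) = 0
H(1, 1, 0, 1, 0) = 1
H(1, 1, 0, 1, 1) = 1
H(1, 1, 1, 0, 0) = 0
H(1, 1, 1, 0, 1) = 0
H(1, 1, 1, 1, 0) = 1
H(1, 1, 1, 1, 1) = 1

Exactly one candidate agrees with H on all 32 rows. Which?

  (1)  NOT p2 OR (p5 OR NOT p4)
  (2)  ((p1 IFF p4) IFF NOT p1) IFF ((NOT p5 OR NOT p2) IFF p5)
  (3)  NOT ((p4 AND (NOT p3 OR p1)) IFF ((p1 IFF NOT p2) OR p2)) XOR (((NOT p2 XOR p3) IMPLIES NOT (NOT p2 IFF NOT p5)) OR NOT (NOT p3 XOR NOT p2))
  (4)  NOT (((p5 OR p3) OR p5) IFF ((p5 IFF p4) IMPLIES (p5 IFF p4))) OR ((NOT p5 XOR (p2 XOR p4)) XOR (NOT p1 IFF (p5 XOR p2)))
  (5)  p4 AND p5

2

(1) fails at (0,0,0,0,0): the formula yields 1, H is 0.
(3) fails at (0,0,0,0,0): the formula yields 1, H is 0.
(4) fails at (0,0,0,0,0): the formula yields 1, H is 0.
(5) fails at (0,0,0,0,1): the formula yields 0, H is 1.
(2) is the remaining candidate, and it agrees with H on all 32 inputs.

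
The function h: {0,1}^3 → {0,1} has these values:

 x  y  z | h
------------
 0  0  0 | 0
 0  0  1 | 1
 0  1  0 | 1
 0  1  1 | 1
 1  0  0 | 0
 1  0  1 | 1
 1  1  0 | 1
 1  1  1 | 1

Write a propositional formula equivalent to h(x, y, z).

There are just 2 zero rows: (0,0,0), (1,0,0). Their minterms are ¬x·¬y·¬z, x·¬y·¬z; the OR of those covers precisely the 0-outputs, and negating it yields h.

h(x, y, z) = ¬(((¬x ∧ ¬y) ∧ ¬z) ∨ ((x ∧ ¬y) ∧ ¬z))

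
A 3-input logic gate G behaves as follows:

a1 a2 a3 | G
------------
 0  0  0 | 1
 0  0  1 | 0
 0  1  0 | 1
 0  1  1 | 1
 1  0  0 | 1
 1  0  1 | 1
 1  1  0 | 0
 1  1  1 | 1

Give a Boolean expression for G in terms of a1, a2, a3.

G is 0 on only 2 rows — (0,0,1), (1,1,0). Writing each as a minterm (¬a1·¬a2·a3, a1·a2·¬a3) and OR-ing them characterizes exactly where G=0, so G is the negation of that disjunction.

G(a1, a2, a3) = not (((not a1 and not a2) and a3) or ((a1 and a2) and not a3))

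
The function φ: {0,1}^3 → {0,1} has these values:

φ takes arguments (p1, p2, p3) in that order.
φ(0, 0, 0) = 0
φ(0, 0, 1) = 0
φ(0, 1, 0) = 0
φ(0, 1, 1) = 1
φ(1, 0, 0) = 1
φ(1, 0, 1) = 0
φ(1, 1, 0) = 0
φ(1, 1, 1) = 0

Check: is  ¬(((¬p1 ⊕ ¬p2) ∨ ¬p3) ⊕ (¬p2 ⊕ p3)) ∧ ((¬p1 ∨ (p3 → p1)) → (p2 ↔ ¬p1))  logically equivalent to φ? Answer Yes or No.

Yes

Test each input against both φ and the formula:
  p1=0, p2=0, p3=0: formula gives 0, φ = 0 ✓
  p1=0, p2=0, p3=1: formula gives 0, φ = 0 ✓
  p1=0, p2=1, p3=0: formula gives 0, φ = 0 ✓
  p1=0, p2=1, p3=1: formula gives 1, φ = 1 ✓
  p1=1, p2=0, p3=0: formula gives 1, φ = 1 ✓
  …and likewise for the remaining 3 rows.
All 8 rows match — the expression computes φ exactly.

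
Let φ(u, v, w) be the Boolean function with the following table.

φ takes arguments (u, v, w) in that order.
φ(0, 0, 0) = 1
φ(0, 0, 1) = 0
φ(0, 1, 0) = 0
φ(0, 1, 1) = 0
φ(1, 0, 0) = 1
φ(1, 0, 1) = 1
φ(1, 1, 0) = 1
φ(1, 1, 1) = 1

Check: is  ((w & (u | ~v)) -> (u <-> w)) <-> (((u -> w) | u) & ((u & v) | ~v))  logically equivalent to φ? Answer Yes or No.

Yes

Check the formula against φ row by row:
  u=0, v=0, w=0: formula gives 1, φ = 1 ✓
  u=0, v=0, w=1: formula gives 0, φ = 0 ✓
  u=0, v=1, w=0: formula gives 0, φ = 0 ✓
  u=0, v=1, w=1: formula gives 0, φ = 0 ✓
  u=1, v=0, w=0: formula gives 1, φ = 1 ✓
  …and likewise for the remaining 3 rows.
All 8 rows match — the expression computes φ exactly.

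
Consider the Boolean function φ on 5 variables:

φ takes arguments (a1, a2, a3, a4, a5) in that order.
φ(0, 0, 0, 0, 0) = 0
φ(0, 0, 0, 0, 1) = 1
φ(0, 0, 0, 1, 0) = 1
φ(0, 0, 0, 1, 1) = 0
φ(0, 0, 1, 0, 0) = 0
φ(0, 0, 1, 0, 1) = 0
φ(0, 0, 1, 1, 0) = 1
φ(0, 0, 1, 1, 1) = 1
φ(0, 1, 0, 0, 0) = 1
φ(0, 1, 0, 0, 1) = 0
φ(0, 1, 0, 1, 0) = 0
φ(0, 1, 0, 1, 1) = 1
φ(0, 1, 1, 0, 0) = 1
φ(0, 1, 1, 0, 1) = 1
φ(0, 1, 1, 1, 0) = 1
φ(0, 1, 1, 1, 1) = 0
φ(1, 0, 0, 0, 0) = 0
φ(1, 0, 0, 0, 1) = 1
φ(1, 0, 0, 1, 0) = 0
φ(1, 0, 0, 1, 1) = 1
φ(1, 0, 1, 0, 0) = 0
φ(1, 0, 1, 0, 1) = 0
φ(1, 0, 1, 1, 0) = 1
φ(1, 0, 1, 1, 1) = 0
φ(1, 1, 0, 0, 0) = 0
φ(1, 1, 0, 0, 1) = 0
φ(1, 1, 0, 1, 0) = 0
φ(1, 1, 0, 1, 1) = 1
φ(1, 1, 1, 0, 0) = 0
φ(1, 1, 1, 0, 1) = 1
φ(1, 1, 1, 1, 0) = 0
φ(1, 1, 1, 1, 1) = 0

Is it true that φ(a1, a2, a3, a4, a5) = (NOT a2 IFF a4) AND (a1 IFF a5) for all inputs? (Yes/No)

No

Check the formula against φ row by row:
  a1=0, a2=0, a3=0, a4=0, a5=0: formula gives 0, φ = 0 ✓
  a1=0, a2=0, a3=0, a4=0, a5=1: formula gives 0, but φ = 1 ✗
A single disagreement suffices: at (0,0,0,0,1) they differ, so the formula does not compute φ.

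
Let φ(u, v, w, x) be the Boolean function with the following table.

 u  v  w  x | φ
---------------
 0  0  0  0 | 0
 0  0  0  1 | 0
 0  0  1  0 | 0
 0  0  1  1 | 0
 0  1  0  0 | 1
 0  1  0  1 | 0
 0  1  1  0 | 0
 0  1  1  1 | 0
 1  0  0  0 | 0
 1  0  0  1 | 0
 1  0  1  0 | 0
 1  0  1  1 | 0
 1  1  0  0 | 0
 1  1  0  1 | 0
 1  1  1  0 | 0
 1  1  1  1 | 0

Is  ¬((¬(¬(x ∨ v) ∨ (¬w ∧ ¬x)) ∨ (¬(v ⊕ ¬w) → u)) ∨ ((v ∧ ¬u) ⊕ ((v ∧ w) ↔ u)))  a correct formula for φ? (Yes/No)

Check the formula against φ row by row:
  u=0, v=0, w=0, x=0: formula gives 0, φ = 0 ✓
  u=0, v=0, w=0, x=1: formula gives 0, φ = 0 ✓
  u=0, v=0, w=1, x=0: formula gives 0, φ = 0 ✓
  u=0, v=0, w=1, x=1: formula gives 0, φ = 0 ✓
  …and likewise for the remaining 12 rows.
All 16 rows match — the expression computes φ exactly.

Yes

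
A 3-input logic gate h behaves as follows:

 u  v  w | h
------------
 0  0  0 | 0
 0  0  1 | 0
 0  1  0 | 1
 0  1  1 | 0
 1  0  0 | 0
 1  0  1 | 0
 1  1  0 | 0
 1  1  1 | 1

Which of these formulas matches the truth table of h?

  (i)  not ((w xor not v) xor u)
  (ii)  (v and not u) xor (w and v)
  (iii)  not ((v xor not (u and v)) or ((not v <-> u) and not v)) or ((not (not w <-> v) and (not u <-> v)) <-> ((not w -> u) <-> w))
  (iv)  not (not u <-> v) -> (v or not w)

(i) fails at (0,0,1): the formula yields 1, h is 0.
(iii) fails at (0,1,1): the formula yields 1, h is 0.
(iv) fails at (0,0,0): the formula yields 1, h is 0.
(ii) is the remaining candidate, and it agrees with h on all 8 inputs.

ii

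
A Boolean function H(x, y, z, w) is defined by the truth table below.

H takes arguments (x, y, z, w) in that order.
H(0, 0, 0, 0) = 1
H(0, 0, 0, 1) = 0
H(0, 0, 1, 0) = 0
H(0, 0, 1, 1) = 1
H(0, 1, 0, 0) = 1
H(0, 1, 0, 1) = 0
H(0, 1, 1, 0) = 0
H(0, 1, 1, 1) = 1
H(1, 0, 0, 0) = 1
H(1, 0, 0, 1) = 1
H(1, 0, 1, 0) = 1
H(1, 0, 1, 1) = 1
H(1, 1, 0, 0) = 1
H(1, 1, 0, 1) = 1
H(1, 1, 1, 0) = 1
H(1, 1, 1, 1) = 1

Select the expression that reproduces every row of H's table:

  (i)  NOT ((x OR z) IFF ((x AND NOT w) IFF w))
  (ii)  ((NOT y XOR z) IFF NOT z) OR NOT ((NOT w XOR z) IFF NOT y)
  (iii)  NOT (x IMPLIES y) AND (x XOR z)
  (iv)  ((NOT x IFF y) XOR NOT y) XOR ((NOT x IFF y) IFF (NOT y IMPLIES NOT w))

i

(ii) fails at (0,0,0,1): the formula yields 1, H is 0.
(iii) fails at (0,0,0,0): the formula yields 0, H is 1.
(iv) fails at (0,0,1,0): the formula yields 1, H is 0.
(i) is the remaining candidate, and it agrees with H on all 16 inputs.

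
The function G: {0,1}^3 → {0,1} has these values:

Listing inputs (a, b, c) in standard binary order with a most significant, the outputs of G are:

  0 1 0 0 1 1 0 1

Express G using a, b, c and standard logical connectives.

G=1 on 4 inputs: (0,0,1), (1,0,0), (1,0,1), (1,1,1). Reading each as a conjunction of literals (¬a·¬b·c, a·¬b·¬c, a·¬b·c, a·b·c) and taking the OR gives the canonical DNF.

G(a, b, c) = ((((not a and not b) and c) or ((a and not b) and not c)) or ((a and not b) and c)) or ((a and b) and c)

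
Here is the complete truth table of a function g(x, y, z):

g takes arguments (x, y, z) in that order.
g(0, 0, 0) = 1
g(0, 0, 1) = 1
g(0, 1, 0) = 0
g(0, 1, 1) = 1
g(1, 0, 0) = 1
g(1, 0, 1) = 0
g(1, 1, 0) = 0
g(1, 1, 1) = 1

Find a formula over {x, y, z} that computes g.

g is 0 on only 3 rows — (0,1,0), (1,0,1), (1,1,0). Writing each as a minterm (¬x·y·¬z, x·¬y·z, x·y·¬z) and OR-ing them characterizes exactly where g=0, so g is the negation of that disjunction.

g(x, y, z) = not ((((not x and y) and not z) or ((x and not y) and z)) or ((x and y) and not z))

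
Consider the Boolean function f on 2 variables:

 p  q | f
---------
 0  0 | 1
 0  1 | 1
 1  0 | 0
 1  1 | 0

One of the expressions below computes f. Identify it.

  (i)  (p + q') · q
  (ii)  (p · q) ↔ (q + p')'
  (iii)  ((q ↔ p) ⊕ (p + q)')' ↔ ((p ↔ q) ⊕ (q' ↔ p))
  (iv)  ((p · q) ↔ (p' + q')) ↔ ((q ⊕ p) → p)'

ii

(i): at (0,0) it gives 0, but f = 1 — eliminated.
(iii): at (1,0) it gives 1, but f = 0 — eliminated.
(iv): at (0,1) it gives 0, but f = 1 — eliminated.
(ii) is the remaining candidate, and it agrees with f on all 4 inputs.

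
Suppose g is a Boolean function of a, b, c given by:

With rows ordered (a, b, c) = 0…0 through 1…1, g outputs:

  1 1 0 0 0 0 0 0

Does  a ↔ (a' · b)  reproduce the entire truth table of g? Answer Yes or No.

Test each input against both g and the formula:
  a=0, b=0, c=0: formula gives 1, g = 1 ✓
  a=0, b=0, c=1: formula gives 1, g = 1 ✓
  a=0, b=1, c=0: formula gives 0, g = 0 ✓
  a=0, b=1, c=1: formula gives 0, g = 0 ✓
  a=1, b=0, c=0: formula gives 0, g = 0 ✓
  … (the remaining 3 rows also agree.)
Every row agrees, so the formula is equivalent.

Yes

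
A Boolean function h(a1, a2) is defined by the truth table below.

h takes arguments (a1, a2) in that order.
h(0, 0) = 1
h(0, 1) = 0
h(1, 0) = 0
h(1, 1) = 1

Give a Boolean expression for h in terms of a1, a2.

The output is 1 exactly when an even number of inputs are 1 — the complement of 2-way XOR.

h(a1, a2) = ~(a1 ^ a2)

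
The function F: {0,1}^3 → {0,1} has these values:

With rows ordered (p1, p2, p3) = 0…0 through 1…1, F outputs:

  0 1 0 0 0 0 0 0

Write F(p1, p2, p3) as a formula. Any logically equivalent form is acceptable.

F(p1, p2, p3) = (p1' · p2') · p3

Only row (0,0,1) gives 1. That row's minterm ¬p1·¬p2·p3 is F directly.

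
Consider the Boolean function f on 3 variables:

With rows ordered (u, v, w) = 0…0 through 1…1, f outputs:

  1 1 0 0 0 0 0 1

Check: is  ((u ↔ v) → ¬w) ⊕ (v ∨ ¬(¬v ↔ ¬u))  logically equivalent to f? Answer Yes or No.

No

Evaluate ((u ↔ v) → ¬w) ⊕ (v ∨ ¬(¬v ↔ ¬u)) on each row and compare to f:
  u=0, v=0, w=0: formula gives 1, f = 1 ✓
  u=0, v=0, w=1: formula gives 0, but f = 1 ✗
A single disagreement suffices: at (0,0,1) they differ, so the formula does not compute f.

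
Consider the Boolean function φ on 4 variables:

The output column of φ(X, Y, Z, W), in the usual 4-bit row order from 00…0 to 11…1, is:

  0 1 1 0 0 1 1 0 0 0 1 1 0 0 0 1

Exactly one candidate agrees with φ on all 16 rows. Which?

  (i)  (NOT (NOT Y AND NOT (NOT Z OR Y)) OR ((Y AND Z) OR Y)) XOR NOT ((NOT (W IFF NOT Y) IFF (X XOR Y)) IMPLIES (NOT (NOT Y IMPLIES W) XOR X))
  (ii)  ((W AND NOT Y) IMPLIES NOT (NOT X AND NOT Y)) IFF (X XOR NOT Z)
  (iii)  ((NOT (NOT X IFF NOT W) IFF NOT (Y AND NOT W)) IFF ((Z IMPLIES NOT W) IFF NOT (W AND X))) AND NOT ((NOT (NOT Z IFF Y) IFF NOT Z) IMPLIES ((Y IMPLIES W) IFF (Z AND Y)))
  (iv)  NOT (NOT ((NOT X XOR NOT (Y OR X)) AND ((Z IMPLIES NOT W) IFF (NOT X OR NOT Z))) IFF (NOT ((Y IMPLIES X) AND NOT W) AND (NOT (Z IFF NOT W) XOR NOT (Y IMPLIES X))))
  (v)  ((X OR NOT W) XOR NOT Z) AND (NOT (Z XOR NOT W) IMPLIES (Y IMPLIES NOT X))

(i) disagrees with φ on (0,0,0,0) (formula → 1, table → 0); rule it out.
(ii) disagrees with φ on (0,0,0,0) (formula → 1, table → 0); rule it out.
(iii) disagrees with φ on (0,0,1,0) (formula → 0, table → 1); rule it out.
(iv) disagrees with φ on (0,0,0,0) (formula → 1, table → 0); rule it out.
Only (v) survives; checking it on all 16 rows confirms it matches φ.

v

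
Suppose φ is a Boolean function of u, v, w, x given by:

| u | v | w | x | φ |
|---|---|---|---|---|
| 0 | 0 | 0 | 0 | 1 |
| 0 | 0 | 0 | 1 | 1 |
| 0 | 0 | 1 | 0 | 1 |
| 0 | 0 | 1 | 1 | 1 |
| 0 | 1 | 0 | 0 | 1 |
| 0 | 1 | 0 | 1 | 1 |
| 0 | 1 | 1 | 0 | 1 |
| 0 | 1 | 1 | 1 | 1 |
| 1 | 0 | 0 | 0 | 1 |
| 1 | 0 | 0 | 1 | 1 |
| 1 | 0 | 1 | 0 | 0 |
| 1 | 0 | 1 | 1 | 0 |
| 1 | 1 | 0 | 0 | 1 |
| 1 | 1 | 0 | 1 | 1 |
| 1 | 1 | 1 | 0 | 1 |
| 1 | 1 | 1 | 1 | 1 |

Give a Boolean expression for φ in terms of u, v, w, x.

φ(u, v, w, x) = ~((((u & ~v) & w) & ~x) | (((u & ~v) & w) & x))

There are just 2 zero rows: (1,0,1,0), (1,0,1,1). Their minterms are u·¬v·w·¬x, u·¬v·w·x; the OR of those covers precisely the 0-outputs, and negating it yields φ.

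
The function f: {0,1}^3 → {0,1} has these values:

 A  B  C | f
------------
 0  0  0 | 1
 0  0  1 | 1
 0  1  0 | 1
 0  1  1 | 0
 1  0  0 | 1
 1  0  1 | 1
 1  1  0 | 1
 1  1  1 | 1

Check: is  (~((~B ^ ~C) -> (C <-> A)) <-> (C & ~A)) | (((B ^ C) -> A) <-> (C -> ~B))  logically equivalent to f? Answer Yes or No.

Evaluate (~((~B ^ ~C) -> (C <-> A)) <-> (C & ~A)) | (((B ^ C) -> A) <-> (C -> ~B)) on each row and compare to f:
  A=0, B=0, C=0: formula gives 1, f = 1 ✓
  A=0, B=0, C=1: formula gives 1, f = 1 ✓
  A=0, B=1, C=0: formula gives 1, f = 1 ✓
  A=0, B=1, C=1: formula gives 0, f = 0 ✓
  A=1, B=0, C=0: formula gives 1, f = 1 ✓
  … (the remaining 3 rows also agree.)
Every row agrees, so the formula is equivalent.

Yes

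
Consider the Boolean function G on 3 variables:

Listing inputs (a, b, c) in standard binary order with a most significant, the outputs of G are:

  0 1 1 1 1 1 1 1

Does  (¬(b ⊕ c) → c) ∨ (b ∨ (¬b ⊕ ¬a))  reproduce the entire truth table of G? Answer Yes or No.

Test each input against both G and the formula:
  a=0, b=0, c=0: formula gives 0, G = 0 ✓
  a=0, b=0, c=1: formula gives 1, G = 1 ✓
  a=0, b=1, c=0: formula gives 1, G = 1 ✓
  a=0, b=1, c=1: formula gives 1, G = 1 ✓
  a=1, b=0, c=0: formula gives 1, G = 1 ✓
  …and likewise for the remaining 3 rows.
Every row agrees, so the formula is equivalent.

Yes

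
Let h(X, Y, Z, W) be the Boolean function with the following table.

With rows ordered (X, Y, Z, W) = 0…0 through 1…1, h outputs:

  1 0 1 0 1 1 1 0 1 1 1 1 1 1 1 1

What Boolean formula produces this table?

h(X, Y, Z, W) = ~(((((~X & ~Y) & ~Z) & W) | (((~X & ~Y) & Z) & W)) | (((~X & Y) & Z) & W))

There are just 3 zero rows: (0,0,0,1), (0,0,1,1), (0,1,1,1). Their minterms are ¬X·¬Y·¬Z·W, ¬X·¬Y·Z·W, ¬X·Y·Z·W; the OR of those covers precisely the 0-outputs, and negating it yields h.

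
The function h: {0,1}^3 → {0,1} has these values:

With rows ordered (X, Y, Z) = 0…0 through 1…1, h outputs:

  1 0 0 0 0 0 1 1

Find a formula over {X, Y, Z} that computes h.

h(X, Y, Z) = (((~X & ~Y) & ~Z) | ((X & Y) & ~Z)) | ((X & Y) & Z)

h=1 on 3 inputs: (0,0,0), (1,1,0), (1,1,1). Reading each as a conjunction of literals (¬X·¬Y·¬Z, X·Y·¬Z, X·Y·Z) and taking the OR gives the canonical DNF.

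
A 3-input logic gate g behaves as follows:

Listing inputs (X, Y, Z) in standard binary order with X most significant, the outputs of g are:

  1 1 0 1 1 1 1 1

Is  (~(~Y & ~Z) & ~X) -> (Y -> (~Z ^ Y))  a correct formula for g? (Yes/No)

Evaluate (~(~Y & ~Z) & ~X) -> (Y -> (~Z ^ Y)) on each row and compare to g:
  X=0, Y=0, Z=0: formula gives 1, g = 1 ✓
  X=0, Y=0, Z=1: formula gives 1, g = 1 ✓
  X=0, Y=1, Z=0: formula gives 0, g = 0 ✓
  X=0, Y=1, Z=1: formula gives 1, g = 1 ✓
  X=1, Y=0, Z=0: formula gives 1, g = 1 ✓
  …and likewise for the remaining 3 rows.
All 8 rows match — the expression computes g exactly.

Yes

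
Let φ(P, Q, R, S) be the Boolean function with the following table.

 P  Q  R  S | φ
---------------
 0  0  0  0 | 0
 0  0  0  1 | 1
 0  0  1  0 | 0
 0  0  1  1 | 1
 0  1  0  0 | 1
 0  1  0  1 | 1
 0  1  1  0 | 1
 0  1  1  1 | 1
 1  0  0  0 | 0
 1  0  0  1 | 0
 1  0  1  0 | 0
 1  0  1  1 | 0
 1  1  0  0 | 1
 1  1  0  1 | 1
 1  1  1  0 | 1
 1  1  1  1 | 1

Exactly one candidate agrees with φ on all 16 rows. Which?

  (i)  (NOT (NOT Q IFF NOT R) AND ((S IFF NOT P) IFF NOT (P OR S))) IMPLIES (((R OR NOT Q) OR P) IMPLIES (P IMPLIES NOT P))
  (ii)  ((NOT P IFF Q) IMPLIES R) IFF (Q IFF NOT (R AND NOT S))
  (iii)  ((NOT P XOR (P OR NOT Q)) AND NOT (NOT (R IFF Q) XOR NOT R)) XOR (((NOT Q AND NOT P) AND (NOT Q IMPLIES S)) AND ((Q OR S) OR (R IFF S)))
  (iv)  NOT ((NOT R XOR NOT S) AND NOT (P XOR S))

iii

(i) disagrees with φ on (0,0,0,0) (formula → 1, table → 0); rule it out.
(ii) disagrees with φ on (0,0,0,1) (formula → 0, table → 1); rule it out.
(iv) disagrees with φ on (0,0,0,0) (formula → 1, table → 0); rule it out.
That leaves (iii). Evaluating it on every row reproduces the table of φ exactly.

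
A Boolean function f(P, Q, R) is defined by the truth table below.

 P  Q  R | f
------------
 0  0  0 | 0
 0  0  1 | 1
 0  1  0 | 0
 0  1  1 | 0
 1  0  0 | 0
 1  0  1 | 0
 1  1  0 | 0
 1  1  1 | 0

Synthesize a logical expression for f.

f is 1 on exactly one input, (0,0,1), whose minterm is ¬P·¬Q·R. So f is just that conjunction.

f(P, Q, R) = (NOT P AND NOT Q) AND R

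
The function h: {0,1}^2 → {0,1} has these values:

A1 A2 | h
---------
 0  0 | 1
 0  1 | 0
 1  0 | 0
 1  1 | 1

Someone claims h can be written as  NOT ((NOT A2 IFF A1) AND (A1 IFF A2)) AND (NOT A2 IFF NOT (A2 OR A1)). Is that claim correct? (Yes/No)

Evaluate NOT ((NOT A2 IFF A1) AND (A1 IFF A2)) AND (NOT A2 IFF NOT (A2 OR A1)) on each row and compare to h:
  A1=0, A2=0: formula gives 1, h = 1 ✓
  A1=0, A2=1: formula gives 1, but h = 0 ✗
Since they disagree at (0,1), the expression is not a correct formula for h.

No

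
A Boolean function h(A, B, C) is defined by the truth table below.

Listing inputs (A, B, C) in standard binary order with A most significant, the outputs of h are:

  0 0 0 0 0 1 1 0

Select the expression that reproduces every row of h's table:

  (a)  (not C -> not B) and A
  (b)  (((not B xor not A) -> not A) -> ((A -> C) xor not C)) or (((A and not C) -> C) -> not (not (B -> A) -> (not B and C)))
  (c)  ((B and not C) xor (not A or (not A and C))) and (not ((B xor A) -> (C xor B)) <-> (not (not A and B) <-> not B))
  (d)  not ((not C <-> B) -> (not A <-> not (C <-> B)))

d

(a) disagrees with h on (1,0,0) (formula → 1, table → 0); rule it out.
(b) disagrees with h on (0,0,1) (formula → 1, table → 0); rule it out.
(c) disagrees with h on (0,1,1) (formula → 1, table → 0); rule it out.
(d) is the remaining candidate, and it agrees with h on all 8 inputs.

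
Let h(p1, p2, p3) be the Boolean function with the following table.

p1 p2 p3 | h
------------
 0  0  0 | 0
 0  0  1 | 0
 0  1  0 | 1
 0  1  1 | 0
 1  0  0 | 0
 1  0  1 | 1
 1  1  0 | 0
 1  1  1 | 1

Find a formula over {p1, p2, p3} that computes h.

h(p1, p2, p3) = (((~p1 & p2) & ~p3) | ((p1 & ~p2) & p3)) | ((p1 & p2) & p3)

Collect the rows where h=1 — (0,1,0), (1,0,1), (1,1,1) — and write one minterm per row: ¬p1·p2·¬p3, p1·¬p2·p3, p1·p2·p3. Their union (logical OR) reproduces the table exactly.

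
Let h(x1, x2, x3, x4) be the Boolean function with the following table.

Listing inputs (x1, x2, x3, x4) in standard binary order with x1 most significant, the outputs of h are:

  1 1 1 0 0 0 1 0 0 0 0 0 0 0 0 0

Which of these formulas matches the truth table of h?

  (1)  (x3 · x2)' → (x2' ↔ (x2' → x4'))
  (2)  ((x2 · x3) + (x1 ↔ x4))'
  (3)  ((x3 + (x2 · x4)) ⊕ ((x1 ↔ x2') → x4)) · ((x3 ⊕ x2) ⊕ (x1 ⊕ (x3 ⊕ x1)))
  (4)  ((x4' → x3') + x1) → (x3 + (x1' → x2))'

(1) disagrees with h on (0,0,0,1) (formula → 0, table → 1); rule it out.
(2) disagrees with h on (0,0,0,0) (formula → 0, table → 1); rule it out.
(3) disagrees with h on (0,0,0,0) (formula → 0, table → 1); rule it out.
Only (4) survives; checking it on all 16 rows confirms it matches h.

4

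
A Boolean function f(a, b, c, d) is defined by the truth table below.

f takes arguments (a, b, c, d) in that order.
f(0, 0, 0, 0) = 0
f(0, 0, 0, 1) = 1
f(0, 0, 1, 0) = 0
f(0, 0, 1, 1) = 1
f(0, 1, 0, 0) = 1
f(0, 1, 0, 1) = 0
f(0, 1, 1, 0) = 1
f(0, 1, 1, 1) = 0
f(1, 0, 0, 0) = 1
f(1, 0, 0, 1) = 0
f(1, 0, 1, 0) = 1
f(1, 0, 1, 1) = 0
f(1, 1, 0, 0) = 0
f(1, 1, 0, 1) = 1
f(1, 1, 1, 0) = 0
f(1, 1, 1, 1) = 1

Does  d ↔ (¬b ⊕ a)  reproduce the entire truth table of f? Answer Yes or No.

Evaluate d ↔ (¬b ⊕ a) on each row and compare to f:
  a=0, b=0, c=0, d=0: formula gives 0, f = 0 ✓
  a=0, b=0, c=0, d=1: formula gives 1, f = 1 ✓
  a=0, b=0, c=1, d=0: formula gives 0, f = 0 ✓
  a=0, b=0, c=1, d=1: formula gives 1, f = 1 ✓
  …and likewise for the remaining 12 rows.
All 16 rows match — the expression computes f exactly.

Yes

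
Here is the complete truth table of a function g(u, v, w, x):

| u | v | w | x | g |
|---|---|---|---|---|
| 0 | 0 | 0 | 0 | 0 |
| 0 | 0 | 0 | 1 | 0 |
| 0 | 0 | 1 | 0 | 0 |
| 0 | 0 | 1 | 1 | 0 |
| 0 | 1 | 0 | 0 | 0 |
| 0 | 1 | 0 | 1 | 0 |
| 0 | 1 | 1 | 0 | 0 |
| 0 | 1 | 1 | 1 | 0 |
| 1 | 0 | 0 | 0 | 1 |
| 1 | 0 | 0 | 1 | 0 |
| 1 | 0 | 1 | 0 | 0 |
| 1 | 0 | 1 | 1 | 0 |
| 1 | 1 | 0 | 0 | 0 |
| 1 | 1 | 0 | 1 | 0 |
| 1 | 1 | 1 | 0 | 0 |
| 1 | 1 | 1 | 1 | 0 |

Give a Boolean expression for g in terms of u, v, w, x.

Only row (1,0,0,0) gives 1. That row's minterm u·¬v·¬w·¬x is g directly.

g(u, v, w, x) = ((u ∧ ¬v) ∧ ¬w) ∧ ¬x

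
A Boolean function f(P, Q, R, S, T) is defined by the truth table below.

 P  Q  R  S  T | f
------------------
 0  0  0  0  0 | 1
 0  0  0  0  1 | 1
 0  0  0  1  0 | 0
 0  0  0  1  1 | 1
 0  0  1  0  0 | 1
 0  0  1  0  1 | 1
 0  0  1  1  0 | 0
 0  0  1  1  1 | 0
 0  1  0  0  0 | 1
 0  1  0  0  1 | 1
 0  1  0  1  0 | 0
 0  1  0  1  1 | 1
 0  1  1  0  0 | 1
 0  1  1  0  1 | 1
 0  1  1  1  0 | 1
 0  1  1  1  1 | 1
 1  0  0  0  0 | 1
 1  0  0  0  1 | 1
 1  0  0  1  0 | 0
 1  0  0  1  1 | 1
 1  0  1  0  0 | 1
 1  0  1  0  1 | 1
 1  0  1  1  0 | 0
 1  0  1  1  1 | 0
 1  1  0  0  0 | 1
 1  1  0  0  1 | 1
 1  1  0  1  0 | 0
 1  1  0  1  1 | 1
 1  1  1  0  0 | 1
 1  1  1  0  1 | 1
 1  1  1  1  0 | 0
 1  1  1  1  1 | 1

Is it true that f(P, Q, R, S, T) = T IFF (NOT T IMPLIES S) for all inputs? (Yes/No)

Check the formula against f row by row:
  P=0, Q=0, R=0, S=0, T=0: formula gives 1, f = 1 ✓
  P=0, Q=0, R=0, S=0, T=1: formula gives 1, f = 1 ✓
  P=0, Q=0, R=0, S=1, T=0: formula gives 0, f = 0 ✓
  P=0, Q=0, R=0, S=1, T=1: formula gives 1, f = 1 ✓
  …
  P=0, Q=0, R=1, S=1, T=1: formula gives 1, but f = 0 ✗
A single disagreement suffices: at (0,0,1,1,1) they differ, so the formula does not compute f.

No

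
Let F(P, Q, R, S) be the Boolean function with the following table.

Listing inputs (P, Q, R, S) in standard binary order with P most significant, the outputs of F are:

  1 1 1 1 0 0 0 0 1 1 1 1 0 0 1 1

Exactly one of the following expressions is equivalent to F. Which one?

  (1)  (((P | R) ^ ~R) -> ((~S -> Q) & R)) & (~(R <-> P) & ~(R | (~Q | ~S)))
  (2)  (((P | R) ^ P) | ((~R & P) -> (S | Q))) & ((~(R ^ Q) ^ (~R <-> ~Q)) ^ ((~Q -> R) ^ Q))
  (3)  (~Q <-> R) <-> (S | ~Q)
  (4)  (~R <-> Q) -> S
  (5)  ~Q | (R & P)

(1) disagrees with F on (0,0,0,0) (formula → 0, table → 1); rule it out.
(2) disagrees with F on (0,0,0,0) (formula → 0, table → 1); rule it out.
(3) disagrees with F on (0,0,0,0) (formula → 0, table → 1); rule it out.
(4) disagrees with F on (0,0,1,0) (formula → 0, table → 1); rule it out.
That leaves (5). Evaluating it on every row reproduces the table of F exactly.

5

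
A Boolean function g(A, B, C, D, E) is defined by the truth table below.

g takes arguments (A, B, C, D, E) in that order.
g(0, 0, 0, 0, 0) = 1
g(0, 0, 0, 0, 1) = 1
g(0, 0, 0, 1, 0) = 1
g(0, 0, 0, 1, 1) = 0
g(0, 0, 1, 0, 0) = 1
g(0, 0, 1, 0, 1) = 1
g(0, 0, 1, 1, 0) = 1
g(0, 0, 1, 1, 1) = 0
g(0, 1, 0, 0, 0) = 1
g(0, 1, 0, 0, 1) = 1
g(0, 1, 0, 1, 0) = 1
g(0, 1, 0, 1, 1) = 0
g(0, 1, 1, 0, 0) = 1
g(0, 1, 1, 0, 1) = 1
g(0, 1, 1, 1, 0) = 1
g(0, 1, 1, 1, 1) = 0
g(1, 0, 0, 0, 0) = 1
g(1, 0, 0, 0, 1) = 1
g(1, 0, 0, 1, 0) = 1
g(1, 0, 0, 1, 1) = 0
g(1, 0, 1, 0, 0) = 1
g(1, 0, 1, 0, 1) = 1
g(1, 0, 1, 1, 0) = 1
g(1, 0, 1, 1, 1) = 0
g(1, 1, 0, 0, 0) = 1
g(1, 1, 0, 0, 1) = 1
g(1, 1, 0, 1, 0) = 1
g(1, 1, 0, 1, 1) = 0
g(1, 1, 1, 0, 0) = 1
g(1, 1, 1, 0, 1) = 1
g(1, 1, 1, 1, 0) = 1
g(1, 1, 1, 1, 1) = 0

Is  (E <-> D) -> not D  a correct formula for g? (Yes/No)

Test each input against both g and the formula:
  A=0, B=0, C=0, D=0, E=0: formula gives 1, g = 1 ✓
  A=0, B=0, C=0, D=0, E=1: formula gives 1, g = 1 ✓
  A=0, B=0, C=0, D=1, E=0: formula gives 1, g = 1 ✓
  A=0, B=0, C=0, D=1, E=1: formula gives 0, g = 0 ✓
  … (the remaining 28 rows also agree.)
All 32 rows match — the expression computes g exactly.

Yes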